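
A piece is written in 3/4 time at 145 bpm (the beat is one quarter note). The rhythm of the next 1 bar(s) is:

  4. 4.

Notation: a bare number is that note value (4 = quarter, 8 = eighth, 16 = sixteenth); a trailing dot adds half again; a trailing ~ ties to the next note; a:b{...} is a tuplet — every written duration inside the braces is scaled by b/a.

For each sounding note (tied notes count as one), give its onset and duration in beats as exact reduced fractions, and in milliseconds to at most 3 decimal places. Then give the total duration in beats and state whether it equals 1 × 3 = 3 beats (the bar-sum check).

1) 0.0ms=0b +620.69ms=3/2b
2) 620.69ms=3/2b +620.69ms=3/2b
Σ=3b of 3 (145bpm 3/4) — PASS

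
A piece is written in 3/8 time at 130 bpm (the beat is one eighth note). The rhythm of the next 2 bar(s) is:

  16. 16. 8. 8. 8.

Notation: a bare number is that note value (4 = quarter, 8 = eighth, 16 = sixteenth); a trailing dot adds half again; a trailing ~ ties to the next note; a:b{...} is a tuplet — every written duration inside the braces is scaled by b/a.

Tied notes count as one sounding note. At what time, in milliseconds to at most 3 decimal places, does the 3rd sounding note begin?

1. 0.0ms @ 0 + 346.154ms (3/4)
2. 346.154ms @ 3/4 + 346.154ms (3/4)
3. 692.308ms @ 3/2 + 692.308ms (3/2)
4. 1384.615ms @ 3 + 692.308ms (3/2)
5. 2076.923ms @ 9/2 + 692.308ms (3/2)

note 3 onset = 3/2b = 692.308ms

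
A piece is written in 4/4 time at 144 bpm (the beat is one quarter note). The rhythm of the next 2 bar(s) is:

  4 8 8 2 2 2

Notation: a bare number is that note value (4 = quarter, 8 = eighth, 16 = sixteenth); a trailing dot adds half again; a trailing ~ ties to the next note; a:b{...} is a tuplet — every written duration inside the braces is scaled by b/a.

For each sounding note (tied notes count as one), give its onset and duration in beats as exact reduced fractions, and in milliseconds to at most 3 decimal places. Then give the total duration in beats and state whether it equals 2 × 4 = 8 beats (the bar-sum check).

1) 0.0ms=0b +416.667ms=1b
2) 416.667ms=1b +208.333ms=1/2b
3) 625.0ms=3/2b +208.333ms=1/2b
4) 833.333ms=2b +833.333ms=2b
5) 1666.667ms=4b +833.333ms=2b
6) 2500.0ms=6b +833.333ms=2b
Σ=8b of 8 (144bpm 4/4) — PASS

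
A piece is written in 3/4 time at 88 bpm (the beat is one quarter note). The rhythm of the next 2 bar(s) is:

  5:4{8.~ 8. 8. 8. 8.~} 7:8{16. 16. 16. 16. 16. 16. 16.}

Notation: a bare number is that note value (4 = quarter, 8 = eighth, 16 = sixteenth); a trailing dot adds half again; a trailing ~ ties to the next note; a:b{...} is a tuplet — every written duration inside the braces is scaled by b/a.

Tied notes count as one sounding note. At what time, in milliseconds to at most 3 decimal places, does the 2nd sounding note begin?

1. 0.0ms @ 0 + 818.182ms (6/5)
2. 818.182ms @ 6/5 + 409.091ms (3/5)
3. 1227.273ms @ 9/5 + 409.091ms (3/5)
4. 1636.364ms @ 12/5 + 701.299ms (36/35)
5. 2337.662ms @ 24/7 + 292.208ms (3/7)
6. 2629.87ms @ 27/7 + 292.208ms (3/7)
7. 2922.078ms @ 30/7 + 292.208ms (3/7)
8. 3214.286ms @ 33/7 + 292.208ms (3/7)
9. 3506.494ms @ 36/7 + 292.208ms (3/7)
10. 3798.701ms @ 39/7 + 292.208ms (3/7)

note 2 onset = 6/5b = 818.182ms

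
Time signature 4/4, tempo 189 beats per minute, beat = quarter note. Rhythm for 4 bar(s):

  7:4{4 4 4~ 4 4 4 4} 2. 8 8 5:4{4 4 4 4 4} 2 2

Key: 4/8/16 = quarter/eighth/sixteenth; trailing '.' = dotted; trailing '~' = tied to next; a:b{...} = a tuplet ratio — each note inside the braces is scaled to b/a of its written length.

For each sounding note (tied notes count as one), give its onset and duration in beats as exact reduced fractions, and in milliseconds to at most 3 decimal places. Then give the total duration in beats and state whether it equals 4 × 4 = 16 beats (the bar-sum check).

1) 0.0ms=0b +181.406ms=4/7b
2) 181.406ms=4/7b +181.406ms=4/7b
3) 362.812ms=8/7b +362.812ms=8/7b
4) 725.624ms=16/7b +181.406ms=4/7b
5) 907.029ms=20/7b +181.406ms=4/7b
6) 1088.435ms=24/7b +181.406ms=4/7b
7) 1269.841ms=4b +952.381ms=3b
8) 2222.222ms=7b +158.73ms=1/2b
9) 2380.952ms=15/2b +158.73ms=1/2b
10) 2539.683ms=8b +253.968ms=4/5b
11) 2793.651ms=44/5b +253.968ms=4/5b
12) 3047.619ms=48/5b +253.968ms=4/5b
13) 3301.587ms=52/5b +253.968ms=4/5b
14) 3555.556ms=56/5b +253.968ms=4/5b
15) 3809.524ms=12b +634.921ms=2b
16) 4444.444ms=14b +634.921ms=2b
Σ=16b of 16 (189bpm 4/4) — PASS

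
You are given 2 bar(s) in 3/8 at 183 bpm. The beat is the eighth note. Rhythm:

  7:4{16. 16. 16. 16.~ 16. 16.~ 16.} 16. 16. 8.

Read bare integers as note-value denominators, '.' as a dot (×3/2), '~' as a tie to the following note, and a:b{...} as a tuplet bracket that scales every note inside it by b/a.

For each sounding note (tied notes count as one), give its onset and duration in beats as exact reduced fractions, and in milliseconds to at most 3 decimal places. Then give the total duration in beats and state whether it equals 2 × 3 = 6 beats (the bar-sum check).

1) 0.0ms=0b +140.515ms=3/7b
2) 140.515ms=3/7b +140.515ms=3/7b
3) 281.03ms=6/7b +140.515ms=3/7b
4) 421.546ms=9/7b +281.03ms=6/7b
5) 702.576ms=15/7b +281.03ms=6/7b
6) 983.607ms=3b +245.902ms=3/4b
7) 1229.508ms=15/4b +245.902ms=3/4b
8) 1475.41ms=9/2b +491.803ms=3/2b
Σ=6b of 6 (183bpm 3/8) — PASS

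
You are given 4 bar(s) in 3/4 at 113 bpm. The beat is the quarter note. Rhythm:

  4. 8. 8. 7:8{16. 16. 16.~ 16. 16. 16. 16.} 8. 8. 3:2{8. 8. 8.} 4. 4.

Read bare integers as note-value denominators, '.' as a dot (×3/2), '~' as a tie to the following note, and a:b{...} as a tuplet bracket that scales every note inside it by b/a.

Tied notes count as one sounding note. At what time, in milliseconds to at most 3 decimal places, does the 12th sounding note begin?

1. 0.0ms @ 0 + 796.46ms (3/2)
2. 796.46ms @ 3/2 + 398.23ms (3/4)
3. 1194.69ms @ 9/4 + 398.23ms (3/4)
4. 1592.92ms @ 3 + 227.56ms (3/7)
5. 1820.48ms @ 24/7 + 227.56ms (3/7)
6. 2048.04ms @ 27/7 + 455.12ms (6/7)
7. 2503.161ms @ 33/7 + 227.56ms (3/7)
8. 2730.721ms @ 36/7 + 227.56ms (3/7)
9. 2958.281ms @ 39/7 + 227.56ms (3/7)
10. 3185.841ms @ 6 + 398.23ms (3/4)
11. 3584.071ms @ 27/4 + 398.23ms (3/4)
12. 3982.301ms @ 15/2 + 265.487ms (1/2)
13. 4247.788ms @ 8 + 265.487ms (1/2)
14. 4513.274ms @ 17/2 + 265.487ms (1/2)
15. 4778.761ms @ 9 + 796.46ms (3/2)
16. 5575.221ms @ 21/2 + 796.46ms (3/2)

note 12 onset = 15/2b = 3982.301ms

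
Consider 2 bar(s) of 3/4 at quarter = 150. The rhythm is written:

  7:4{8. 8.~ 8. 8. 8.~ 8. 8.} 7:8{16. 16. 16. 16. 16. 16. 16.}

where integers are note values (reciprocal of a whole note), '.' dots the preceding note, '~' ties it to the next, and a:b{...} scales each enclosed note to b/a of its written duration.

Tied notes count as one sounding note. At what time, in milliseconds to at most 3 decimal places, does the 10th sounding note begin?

1. 0.0ms @ 0 + 171.429ms (3/7)
2. 171.429ms @ 3/7 + 342.857ms (6/7)
3. 514.286ms @ 9/7 + 171.429ms (3/7)
4. 685.714ms @ 12/7 + 342.857ms (6/7)
5. 1028.571ms @ 18/7 + 171.429ms (3/7)
6. 1200.0ms @ 3 + 171.429ms (3/7)
7. 1371.429ms @ 24/7 + 171.429ms (3/7)
8. 1542.857ms @ 27/7 + 171.429ms (3/7)
9. 1714.286ms @ 30/7 + 171.429ms (3/7)
10. 1885.714ms @ 33/7 + 171.429ms (3/7)
11. 2057.143ms @ 36/7 + 171.429ms (3/7)
12. 2228.571ms @ 39/7 + 171.429ms (3/7)

note 10 onset = 33/7b = 1885.714ms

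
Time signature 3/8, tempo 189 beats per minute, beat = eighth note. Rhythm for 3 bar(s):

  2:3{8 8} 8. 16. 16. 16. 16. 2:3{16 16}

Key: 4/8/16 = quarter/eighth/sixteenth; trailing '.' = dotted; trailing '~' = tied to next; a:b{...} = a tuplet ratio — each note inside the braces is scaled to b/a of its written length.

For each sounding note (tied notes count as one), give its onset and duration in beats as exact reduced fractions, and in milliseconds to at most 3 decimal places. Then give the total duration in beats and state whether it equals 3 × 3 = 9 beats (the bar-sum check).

1) 0.0ms=0b +476.19ms=3/2b
2) 476.19ms=3/2b +476.19ms=3/2b
3) 952.381ms=3b +476.19ms=3/2b
4) 1428.571ms=9/2b +238.095ms=3/4b
5) 1666.667ms=21/4b +238.095ms=3/4b
6) 1904.762ms=6b +238.095ms=3/4b
7) 2142.857ms=27/4b +238.095ms=3/4b
8) 2380.952ms=15/2b +238.095ms=3/4b
9) 2619.048ms=33/4b +238.095ms=3/4b
Σ=9b of 9 (189bpm 3/8) — PASS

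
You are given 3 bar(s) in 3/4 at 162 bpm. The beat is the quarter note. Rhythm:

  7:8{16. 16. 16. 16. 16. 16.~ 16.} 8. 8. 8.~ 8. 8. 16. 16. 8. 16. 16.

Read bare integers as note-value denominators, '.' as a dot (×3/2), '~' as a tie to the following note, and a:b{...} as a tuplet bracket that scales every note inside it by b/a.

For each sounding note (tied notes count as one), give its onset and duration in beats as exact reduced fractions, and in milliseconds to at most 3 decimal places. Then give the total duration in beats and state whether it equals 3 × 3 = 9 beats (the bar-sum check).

1) 0.0ms=0b +158.73ms=3/7b
2) 158.73ms=3/7b +158.73ms=3/7b
3) 317.46ms=6/7b +158.73ms=3/7b
4) 476.19ms=9/7b +158.73ms=3/7b
5) 634.921ms=12/7b +158.73ms=3/7b
6) 793.651ms=15/7b +317.46ms=6/7b
7) 1111.111ms=3b +277.778ms=3/4b
8) 1388.889ms=15/4b +277.778ms=3/4b
9) 1666.667ms=9/2b +555.556ms=3/2b
10) 2222.222ms=6b +277.778ms=3/4b
11) 2500.0ms=27/4b +138.889ms=3/8b
12) 2638.889ms=57/8b +138.889ms=3/8b
13) 2777.778ms=15/2b +277.778ms=3/4b
14) 3055.556ms=33/4b +138.889ms=3/8b
15) 3194.444ms=69/8b +138.889ms=3/8b
Σ=9b of 9 (162bpm 3/4) — PASS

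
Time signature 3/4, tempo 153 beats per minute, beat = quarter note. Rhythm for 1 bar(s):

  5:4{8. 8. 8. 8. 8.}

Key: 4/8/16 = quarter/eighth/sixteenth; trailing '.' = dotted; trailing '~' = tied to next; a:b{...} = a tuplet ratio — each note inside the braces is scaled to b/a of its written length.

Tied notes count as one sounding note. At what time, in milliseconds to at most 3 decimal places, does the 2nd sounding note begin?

note 2 onset = 3/5b = 235.294ms

1. 0.0ms @ 0 + 235.294ms (3/5)
2. 235.294ms @ 3/5 + 235.294ms (3/5)
3. 470.588ms @ 6/5 + 235.294ms (3/5)
4. 705.882ms @ 9/5 + 235.294ms (3/5)
5. 941.176ms @ 12/5 + 235.294ms (3/5)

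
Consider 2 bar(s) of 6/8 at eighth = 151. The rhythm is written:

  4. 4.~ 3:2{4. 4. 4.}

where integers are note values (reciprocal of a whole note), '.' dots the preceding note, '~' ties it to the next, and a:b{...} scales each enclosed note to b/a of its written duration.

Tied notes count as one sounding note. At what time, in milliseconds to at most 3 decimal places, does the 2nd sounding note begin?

1. 0.0ms @ 0 + 1192.053ms (3)
2. 1192.053ms @ 3 + 1986.755ms (5)
3. 3178.808ms @ 8 + 794.702ms (2)
4. 3973.51ms @ 10 + 794.702ms (2)

note 2 onset = 3b = 1192.053ms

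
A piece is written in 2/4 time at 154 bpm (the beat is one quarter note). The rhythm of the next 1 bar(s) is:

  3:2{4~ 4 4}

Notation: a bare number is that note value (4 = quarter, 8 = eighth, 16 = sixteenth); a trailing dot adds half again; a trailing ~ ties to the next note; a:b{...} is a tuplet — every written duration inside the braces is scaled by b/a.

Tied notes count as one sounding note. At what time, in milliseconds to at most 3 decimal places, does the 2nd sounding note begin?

note 2 onset = 4/3b = 519.481ms

1. 0.0ms @ 0 + 519.481ms (4/3)
2. 519.481ms @ 4/3 + 259.74ms (2/3)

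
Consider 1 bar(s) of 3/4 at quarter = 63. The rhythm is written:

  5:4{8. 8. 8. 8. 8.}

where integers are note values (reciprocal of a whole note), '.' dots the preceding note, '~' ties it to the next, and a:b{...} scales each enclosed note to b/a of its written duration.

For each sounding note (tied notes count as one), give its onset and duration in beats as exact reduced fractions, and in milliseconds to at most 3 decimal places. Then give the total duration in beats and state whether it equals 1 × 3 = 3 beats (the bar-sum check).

1) 0.0ms=0b +571.429ms=3/5b
2) 571.429ms=3/5b +571.429ms=3/5b
3) 1142.857ms=6/5b +571.429ms=3/5b
4) 1714.286ms=9/5b +571.429ms=3/5b
5) 2285.714ms=12/5b +571.429ms=3/5b
Σ=3b of 3 (63bpm 3/4) — PASS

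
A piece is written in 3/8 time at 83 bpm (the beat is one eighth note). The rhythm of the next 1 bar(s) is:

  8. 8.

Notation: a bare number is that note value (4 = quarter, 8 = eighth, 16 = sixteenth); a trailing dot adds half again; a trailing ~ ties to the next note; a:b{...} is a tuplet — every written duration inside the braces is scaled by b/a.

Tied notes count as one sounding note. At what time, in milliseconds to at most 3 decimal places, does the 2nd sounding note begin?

note 2 onset = 3/2b = 1084.337ms

1. 0.0ms @ 0 + 1084.337ms (3/2)
2. 1084.337ms @ 3/2 + 1084.337ms (3/2)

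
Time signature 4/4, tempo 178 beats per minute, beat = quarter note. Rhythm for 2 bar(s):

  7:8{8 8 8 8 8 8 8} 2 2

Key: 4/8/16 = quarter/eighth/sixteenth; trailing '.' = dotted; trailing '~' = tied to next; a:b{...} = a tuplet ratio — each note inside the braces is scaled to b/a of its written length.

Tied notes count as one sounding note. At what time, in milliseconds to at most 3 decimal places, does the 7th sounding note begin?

note 7 onset = 24/7b = 1155.698ms

1. 0.0ms @ 0 + 192.616ms (4/7)
2. 192.616ms @ 4/7 + 192.616ms (4/7)
3. 385.233ms @ 8/7 + 192.616ms (4/7)
4. 577.849ms @ 12/7 + 192.616ms (4/7)
5. 770.465ms @ 16/7 + 192.616ms (4/7)
6. 963.082ms @ 20/7 + 192.616ms (4/7)
7. 1155.698ms @ 24/7 + 192.616ms (4/7)
8. 1348.315ms @ 4 + 674.157ms (2)
9. 2022.472ms @ 6 + 674.157ms (2)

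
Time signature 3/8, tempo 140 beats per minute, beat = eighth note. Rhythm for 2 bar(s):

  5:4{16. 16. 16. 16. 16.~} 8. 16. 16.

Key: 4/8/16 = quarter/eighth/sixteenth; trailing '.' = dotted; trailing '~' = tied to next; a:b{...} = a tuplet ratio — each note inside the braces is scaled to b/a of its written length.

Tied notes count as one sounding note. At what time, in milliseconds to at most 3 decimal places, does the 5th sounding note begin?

note 5 onset = 12/5b = 1028.571ms

1. 0.0ms @ 0 + 257.143ms (3/5)
2. 257.143ms @ 3/5 + 257.143ms (3/5)
3. 514.286ms @ 6/5 + 257.143ms (3/5)
4. 771.429ms @ 9/5 + 257.143ms (3/5)
5. 1028.571ms @ 12/5 + 900.0ms (21/10)
6. 1928.571ms @ 9/2 + 321.429ms (3/4)
7. 2250.0ms @ 21/4 + 321.429ms (3/4)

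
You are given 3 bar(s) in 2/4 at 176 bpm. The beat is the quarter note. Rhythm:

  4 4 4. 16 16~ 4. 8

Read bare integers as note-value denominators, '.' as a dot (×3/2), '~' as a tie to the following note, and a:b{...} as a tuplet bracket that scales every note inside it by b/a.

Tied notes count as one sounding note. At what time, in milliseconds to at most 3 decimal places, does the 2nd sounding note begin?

note 2 onset = 1b = 340.909ms

1. 0.0ms @ 0 + 340.909ms (1)
2. 340.909ms @ 1 + 340.909ms (1)
3. 681.818ms @ 2 + 511.364ms (3/2)
4. 1193.182ms @ 7/2 + 85.227ms (1/4)
5. 1278.409ms @ 15/4 + 596.591ms (7/4)
6. 1875.0ms @ 11/2 + 170.455ms (1/2)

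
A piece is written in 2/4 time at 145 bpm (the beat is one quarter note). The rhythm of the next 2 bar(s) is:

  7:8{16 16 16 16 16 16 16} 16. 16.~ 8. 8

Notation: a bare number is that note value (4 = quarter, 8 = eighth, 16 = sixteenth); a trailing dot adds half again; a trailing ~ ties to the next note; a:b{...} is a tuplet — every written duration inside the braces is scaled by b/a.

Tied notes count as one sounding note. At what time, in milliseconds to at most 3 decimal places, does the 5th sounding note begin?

1. 0.0ms @ 0 + 118.227ms (2/7)
2. 118.227ms @ 2/7 + 118.227ms (2/7)
3. 236.453ms @ 4/7 + 118.227ms (2/7)
4. 354.68ms @ 6/7 + 118.227ms (2/7)
5. 472.906ms @ 8/7 + 118.227ms (2/7)
6. 591.133ms @ 10/7 + 118.227ms (2/7)
7. 709.36ms @ 12/7 + 118.227ms (2/7)
8. 827.586ms @ 2 + 155.172ms (3/8)
9. 982.759ms @ 19/8 + 465.517ms (9/8)
10. 1448.276ms @ 7/2 + 206.897ms (1/2)

note 5 onset = 8/7b = 472.906ms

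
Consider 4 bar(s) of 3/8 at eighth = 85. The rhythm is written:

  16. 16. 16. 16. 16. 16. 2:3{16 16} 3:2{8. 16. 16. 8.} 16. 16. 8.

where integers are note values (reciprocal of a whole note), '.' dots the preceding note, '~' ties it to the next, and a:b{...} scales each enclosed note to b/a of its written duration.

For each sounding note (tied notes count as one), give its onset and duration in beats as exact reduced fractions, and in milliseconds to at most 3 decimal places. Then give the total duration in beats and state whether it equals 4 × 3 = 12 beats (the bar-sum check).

1) 0.0ms=0b +529.412ms=3/4b
2) 529.412ms=3/4b +529.412ms=3/4b
3) 1058.824ms=3/2b +529.412ms=3/4b
4) 1588.235ms=9/4b +529.412ms=3/4b
5) 2117.647ms=3b +529.412ms=3/4b
6) 2647.059ms=15/4b +529.412ms=3/4b
7) 3176.471ms=9/2b +529.412ms=3/4b
8) 3705.882ms=21/4b +529.412ms=3/4b
9) 4235.294ms=6b +705.882ms=1b
10) 4941.176ms=7b +352.941ms=1/2b
11) 5294.118ms=15/2b +352.941ms=1/2b
12) 5647.059ms=8b +705.882ms=1b
13) 6352.941ms=9b +529.412ms=3/4b
14) 6882.353ms=39/4b +529.412ms=3/4b
15) 7411.765ms=21/2b +1058.824ms=3/2b
Σ=12b of 12 (85bpm 3/8) — PASS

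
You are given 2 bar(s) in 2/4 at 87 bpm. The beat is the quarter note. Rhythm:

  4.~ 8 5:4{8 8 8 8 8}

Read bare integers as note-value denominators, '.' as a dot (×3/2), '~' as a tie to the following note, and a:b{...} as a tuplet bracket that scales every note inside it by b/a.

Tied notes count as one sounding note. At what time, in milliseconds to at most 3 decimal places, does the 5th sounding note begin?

note 5 onset = 16/5b = 2206.897ms

1. 0.0ms @ 0 + 1379.31ms (2)
2. 1379.31ms @ 2 + 275.862ms (2/5)
3. 1655.172ms @ 12/5 + 275.862ms (2/5)
4. 1931.034ms @ 14/5 + 275.862ms (2/5)
5. 2206.897ms @ 16/5 + 275.862ms (2/5)
6. 2482.759ms @ 18/5 + 275.862ms (2/5)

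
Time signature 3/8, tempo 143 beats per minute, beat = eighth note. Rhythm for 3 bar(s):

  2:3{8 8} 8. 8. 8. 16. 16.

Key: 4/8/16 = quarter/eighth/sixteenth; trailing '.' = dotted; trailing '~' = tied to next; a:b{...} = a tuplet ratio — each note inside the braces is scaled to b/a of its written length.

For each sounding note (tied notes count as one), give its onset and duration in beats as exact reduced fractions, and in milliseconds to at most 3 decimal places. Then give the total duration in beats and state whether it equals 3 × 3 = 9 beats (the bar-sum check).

1) 0.0ms=0b +629.371ms=3/2b
2) 629.371ms=3/2b +629.371ms=3/2b
3) 1258.741ms=3b +629.371ms=3/2b
4) 1888.112ms=9/2b +629.371ms=3/2b
5) 2517.483ms=6b +629.371ms=3/2b
6) 3146.853ms=15/2b +314.685ms=3/4b
7) 3461.538ms=33/4b +314.685ms=3/4b
Σ=9b of 9 (143bpm 3/8) — PASS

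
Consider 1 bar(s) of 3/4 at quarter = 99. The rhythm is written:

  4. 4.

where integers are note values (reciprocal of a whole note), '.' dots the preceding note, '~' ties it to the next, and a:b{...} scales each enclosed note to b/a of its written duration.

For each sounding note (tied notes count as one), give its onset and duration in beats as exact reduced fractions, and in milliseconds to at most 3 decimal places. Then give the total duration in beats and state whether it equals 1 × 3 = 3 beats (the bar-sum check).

1) 0.0ms=0b +909.091ms=3/2b
2) 909.091ms=3/2b +909.091ms=3/2b
Σ=3b of 3 (99bpm 3/4) — PASS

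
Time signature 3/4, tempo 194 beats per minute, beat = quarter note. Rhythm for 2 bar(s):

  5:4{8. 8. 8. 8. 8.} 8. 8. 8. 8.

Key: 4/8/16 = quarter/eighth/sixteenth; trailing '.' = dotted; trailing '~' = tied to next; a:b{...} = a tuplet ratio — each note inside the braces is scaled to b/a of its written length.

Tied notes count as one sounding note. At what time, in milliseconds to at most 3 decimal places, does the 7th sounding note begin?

1. 0.0ms @ 0 + 185.567ms (3/5)
2. 185.567ms @ 3/5 + 185.567ms (3/5)
3. 371.134ms @ 6/5 + 185.567ms (3/5)
4. 556.701ms @ 9/5 + 185.567ms (3/5)
5. 742.268ms @ 12/5 + 185.567ms (3/5)
6. 927.835ms @ 3 + 231.959ms (3/4)
7. 1159.794ms @ 15/4 + 231.959ms (3/4)
8. 1391.753ms @ 9/2 + 231.959ms (3/4)
9. 1623.711ms @ 21/4 + 231.959ms (3/4)

note 7 onset = 15/4b = 1159.794ms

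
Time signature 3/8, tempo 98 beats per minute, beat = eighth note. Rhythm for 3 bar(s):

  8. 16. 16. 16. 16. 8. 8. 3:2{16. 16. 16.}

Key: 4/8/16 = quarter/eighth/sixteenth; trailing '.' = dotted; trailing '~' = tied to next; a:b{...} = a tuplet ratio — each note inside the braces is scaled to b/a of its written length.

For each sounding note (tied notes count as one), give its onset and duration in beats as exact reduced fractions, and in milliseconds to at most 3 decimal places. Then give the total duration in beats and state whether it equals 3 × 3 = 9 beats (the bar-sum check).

1) 0.0ms=0b +918.367ms=3/2b
2) 918.367ms=3/2b +459.184ms=3/4b
3) 1377.551ms=9/4b +459.184ms=3/4b
4) 1836.735ms=3b +459.184ms=3/4b
5) 2295.918ms=15/4b +459.184ms=3/4b
6) 2755.102ms=9/2b +918.367ms=3/2b
7) 3673.469ms=6b +918.367ms=3/2b
8) 4591.837ms=15/2b +306.122ms=1/2b
9) 4897.959ms=8b +306.122ms=1/2b
10) 5204.082ms=17/2b +306.122ms=1/2b
Σ=9b of 9 (98bpm 3/8) — PASS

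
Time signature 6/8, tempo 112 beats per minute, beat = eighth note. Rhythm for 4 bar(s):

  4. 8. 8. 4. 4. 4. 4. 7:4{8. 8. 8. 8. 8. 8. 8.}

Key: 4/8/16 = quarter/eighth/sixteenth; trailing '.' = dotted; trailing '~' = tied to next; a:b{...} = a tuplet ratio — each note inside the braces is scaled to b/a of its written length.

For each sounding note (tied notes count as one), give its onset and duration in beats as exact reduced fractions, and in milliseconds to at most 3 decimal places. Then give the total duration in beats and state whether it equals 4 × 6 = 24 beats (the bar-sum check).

1) 0.0ms=0b +1607.143ms=3b
2) 1607.143ms=3b +803.571ms=3/2b
3) 2410.714ms=9/2b +803.571ms=3/2b
4) 3214.286ms=6b +1607.143ms=3b
5) 4821.429ms=9b +1607.143ms=3b
6) 6428.571ms=12b +1607.143ms=3b
7) 8035.714ms=15b +1607.143ms=3b
8) 9642.857ms=18b +459.184ms=6/7b
9) 10102.041ms=132/7b +459.184ms=6/7b
10) 10561.224ms=138/7b +459.184ms=6/7b
11) 11020.408ms=144/7b +459.184ms=6/7b
12) 11479.592ms=150/7b +459.184ms=6/7b
13) 11938.776ms=156/7b +459.184ms=6/7b
14) 12397.959ms=162/7b +459.184ms=6/7b
Σ=24b of 24 (112bpm 6/8) — PASS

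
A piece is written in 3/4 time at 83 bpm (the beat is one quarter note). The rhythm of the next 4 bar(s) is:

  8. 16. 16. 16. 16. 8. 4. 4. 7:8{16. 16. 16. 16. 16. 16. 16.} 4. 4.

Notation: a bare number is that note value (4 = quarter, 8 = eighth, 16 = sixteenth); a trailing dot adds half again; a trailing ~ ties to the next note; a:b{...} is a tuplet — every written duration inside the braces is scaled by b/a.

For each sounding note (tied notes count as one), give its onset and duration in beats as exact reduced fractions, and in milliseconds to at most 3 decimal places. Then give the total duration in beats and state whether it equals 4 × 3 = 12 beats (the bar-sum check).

1) 0.0ms=0b +542.169ms=3/4b
2) 542.169ms=3/4b +271.084ms=3/8b
3) 813.253ms=9/8b +271.084ms=3/8b
4) 1084.337ms=3/2b +271.084ms=3/8b
5) 1355.422ms=15/8b +271.084ms=3/8b
6) 1626.506ms=9/4b +542.169ms=3/4b
7) 2168.675ms=3b +1084.337ms=3/2b
8) 3253.012ms=9/2b +1084.337ms=3/2b
9) 4337.349ms=6b +309.811ms=3/7b
10) 4647.16ms=45/7b +309.811ms=3/7b
11) 4956.971ms=48/7b +309.811ms=3/7b
12) 5266.781ms=51/7b +309.811ms=3/7b
13) 5576.592ms=54/7b +309.811ms=3/7b
14) 5886.403ms=57/7b +309.811ms=3/7b
15) 6196.213ms=60/7b +309.811ms=3/7b
16) 6506.024ms=9b +1084.337ms=3/2b
17) 7590.361ms=21/2b +1084.337ms=3/2b
Σ=12b of 12 (83bpm 3/4) — PASS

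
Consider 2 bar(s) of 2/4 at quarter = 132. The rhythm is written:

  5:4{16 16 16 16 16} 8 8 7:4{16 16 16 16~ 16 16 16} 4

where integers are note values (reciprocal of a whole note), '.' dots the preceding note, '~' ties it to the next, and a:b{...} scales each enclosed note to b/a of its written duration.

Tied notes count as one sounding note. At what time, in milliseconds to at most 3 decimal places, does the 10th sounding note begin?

note 10 onset = 16/7b = 1038.961ms

1. 0.0ms @ 0 + 90.909ms (1/5)
2. 90.909ms @ 1/5 + 90.909ms (1/5)
3. 181.818ms @ 2/5 + 90.909ms (1/5)
4. 272.727ms @ 3/5 + 90.909ms (1/5)
5. 363.636ms @ 4/5 + 90.909ms (1/5)
6. 454.545ms @ 1 + 227.273ms (1/2)
7. 681.818ms @ 3/2 + 227.273ms (1/2)
8. 909.091ms @ 2 + 64.935ms (1/7)
9. 974.026ms @ 15/7 + 64.935ms (1/7)
10. 1038.961ms @ 16/7 + 64.935ms (1/7)
11. 1103.896ms @ 17/7 + 129.87ms (2/7)
12. 1233.766ms @ 19/7 + 64.935ms (1/7)
13. 1298.701ms @ 20/7 + 64.935ms (1/7)
14. 1363.636ms @ 3 + 454.545ms (1)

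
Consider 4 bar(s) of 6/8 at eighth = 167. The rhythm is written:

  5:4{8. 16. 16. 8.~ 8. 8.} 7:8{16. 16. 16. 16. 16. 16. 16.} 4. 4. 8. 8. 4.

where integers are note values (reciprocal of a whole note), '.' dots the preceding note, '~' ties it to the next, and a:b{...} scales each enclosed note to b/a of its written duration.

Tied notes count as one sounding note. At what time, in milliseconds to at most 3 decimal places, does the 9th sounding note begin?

1. 0.0ms @ 0 + 431.138ms (6/5)
2. 431.138ms @ 6/5 + 215.569ms (3/5)
3. 646.707ms @ 9/5 + 215.569ms (3/5)
4. 862.275ms @ 12/5 + 862.275ms (12/5)
5. 1724.551ms @ 24/5 + 431.138ms (6/5)
6. 2155.689ms @ 6 + 307.956ms (6/7)
7. 2463.644ms @ 48/7 + 307.956ms (6/7)
8. 2771.6ms @ 54/7 + 307.956ms (6/7)
9. 3079.555ms @ 60/7 + 307.956ms (6/7)
10. 3387.511ms @ 66/7 + 307.956ms (6/7)
11. 3695.466ms @ 72/7 + 307.956ms (6/7)
12. 4003.422ms @ 78/7 + 307.956ms (6/7)
13. 4311.377ms @ 12 + 1077.844ms (3)
14. 5389.222ms @ 15 + 1077.844ms (3)
15. 6467.066ms @ 18 + 538.922ms (3/2)
16. 7005.988ms @ 39/2 + 538.922ms (3/2)
17. 7544.91ms @ 21 + 1077.844ms (3)

note 9 onset = 60/7b = 3079.555ms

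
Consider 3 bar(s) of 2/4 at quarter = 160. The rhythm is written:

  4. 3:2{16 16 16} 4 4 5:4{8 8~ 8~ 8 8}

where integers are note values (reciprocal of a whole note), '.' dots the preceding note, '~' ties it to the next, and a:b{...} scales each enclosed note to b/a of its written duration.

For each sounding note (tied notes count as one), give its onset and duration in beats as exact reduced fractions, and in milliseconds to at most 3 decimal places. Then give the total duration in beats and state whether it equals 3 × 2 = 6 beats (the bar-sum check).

1) 0.0ms=0b +562.5ms=3/2b
2) 562.5ms=3/2b +62.5ms=1/6b
3) 625.0ms=5/3b +62.5ms=1/6b
4) 687.5ms=11/6b +62.5ms=1/6b
5) 750.0ms=2b +375.0ms=1b
6) 1125.0ms=3b +375.0ms=1b
7) 1500.0ms=4b +150.0ms=2/5b
8) 1650.0ms=22/5b +450.0ms=6/5b
9) 2100.0ms=28/5b +150.0ms=2/5b
Σ=6b of 6 (160bpm 2/4) — PASS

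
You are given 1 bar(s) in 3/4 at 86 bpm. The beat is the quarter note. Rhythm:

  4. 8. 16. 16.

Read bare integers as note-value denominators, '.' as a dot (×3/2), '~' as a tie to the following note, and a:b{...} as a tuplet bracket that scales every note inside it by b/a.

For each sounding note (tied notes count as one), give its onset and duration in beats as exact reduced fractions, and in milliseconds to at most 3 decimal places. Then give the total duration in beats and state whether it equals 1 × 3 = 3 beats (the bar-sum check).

1) 0.0ms=0b +1046.512ms=3/2b
2) 1046.512ms=3/2b +523.256ms=3/4b
3) 1569.767ms=9/4b +261.628ms=3/8b
4) 1831.395ms=21/8b +261.628ms=3/8b
Σ=3b of 3 (86bpm 3/4) — PASS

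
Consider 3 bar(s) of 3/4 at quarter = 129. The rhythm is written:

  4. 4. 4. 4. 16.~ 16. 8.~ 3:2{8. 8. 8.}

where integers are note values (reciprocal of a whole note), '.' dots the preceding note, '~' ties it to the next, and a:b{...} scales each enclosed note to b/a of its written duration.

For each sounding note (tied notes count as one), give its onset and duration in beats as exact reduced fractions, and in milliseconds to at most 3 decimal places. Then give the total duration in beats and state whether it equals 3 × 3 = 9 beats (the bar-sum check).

1) 0.0ms=0b +697.674ms=3/2b
2) 697.674ms=3/2b +697.674ms=3/2b
3) 1395.349ms=3b +697.674ms=3/2b
4) 2093.023ms=9/2b +697.674ms=3/2b
5) 2790.698ms=6b +348.837ms=3/4b
6) 3139.535ms=27/4b +581.395ms=5/4b
7) 3720.93ms=8b +232.558ms=1/2b
8) 3953.488ms=17/2b +232.558ms=1/2b
Σ=9b of 9 (129bpm 3/4) — PASS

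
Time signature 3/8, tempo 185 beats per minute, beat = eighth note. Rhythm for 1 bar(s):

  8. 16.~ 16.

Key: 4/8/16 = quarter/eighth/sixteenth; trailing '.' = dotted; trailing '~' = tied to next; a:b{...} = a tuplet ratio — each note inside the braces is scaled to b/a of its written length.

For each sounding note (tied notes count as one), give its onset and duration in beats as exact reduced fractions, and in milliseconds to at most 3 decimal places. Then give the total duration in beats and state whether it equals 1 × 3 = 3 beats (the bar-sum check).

1) 0.0ms=0b +486.486ms=3/2b
2) 486.486ms=3/2b +486.486ms=3/2b
Σ=3b of 3 (185bpm 3/8) — PASS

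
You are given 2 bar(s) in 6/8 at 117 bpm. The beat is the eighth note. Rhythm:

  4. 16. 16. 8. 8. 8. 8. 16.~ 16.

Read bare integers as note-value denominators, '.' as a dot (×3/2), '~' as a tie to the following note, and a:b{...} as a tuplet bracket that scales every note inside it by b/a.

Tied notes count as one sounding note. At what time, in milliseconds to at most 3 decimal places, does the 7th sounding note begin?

note 7 onset = 9b = 4615.385ms

1. 0.0ms @ 0 + 1538.462ms (3)
2. 1538.462ms @ 3 + 384.615ms (3/4)
3. 1923.077ms @ 15/4 + 384.615ms (3/4)
4. 2307.692ms @ 9/2 + 769.231ms (3/2)
5. 3076.923ms @ 6 + 769.231ms (3/2)
6. 3846.154ms @ 15/2 + 769.231ms (3/2)
7. 4615.385ms @ 9 + 769.231ms (3/2)
8. 5384.615ms @ 21/2 + 769.231ms (3/2)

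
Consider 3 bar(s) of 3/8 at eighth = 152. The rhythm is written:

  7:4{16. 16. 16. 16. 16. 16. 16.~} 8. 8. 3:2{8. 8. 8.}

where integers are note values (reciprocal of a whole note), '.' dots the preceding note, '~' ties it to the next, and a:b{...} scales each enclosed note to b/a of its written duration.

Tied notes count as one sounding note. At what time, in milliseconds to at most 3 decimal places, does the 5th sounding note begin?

note 5 onset = 12/7b = 676.692ms

1. 0.0ms @ 0 + 169.173ms (3/7)
2. 169.173ms @ 3/7 + 169.173ms (3/7)
3. 338.346ms @ 6/7 + 169.173ms (3/7)
4. 507.519ms @ 9/7 + 169.173ms (3/7)
5. 676.692ms @ 12/7 + 169.173ms (3/7)
6. 845.865ms @ 15/7 + 169.173ms (3/7)
7. 1015.038ms @ 18/7 + 761.278ms (27/14)
8. 1776.316ms @ 9/2 + 592.105ms (3/2)
9. 2368.421ms @ 6 + 394.737ms (1)
10. 2763.158ms @ 7 + 394.737ms (1)
11. 3157.895ms @ 8 + 394.737ms (1)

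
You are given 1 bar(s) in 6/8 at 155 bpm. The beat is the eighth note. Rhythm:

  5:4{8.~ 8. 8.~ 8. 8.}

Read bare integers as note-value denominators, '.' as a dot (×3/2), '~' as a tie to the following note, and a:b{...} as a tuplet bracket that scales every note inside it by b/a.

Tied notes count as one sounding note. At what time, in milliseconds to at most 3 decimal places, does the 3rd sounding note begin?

note 3 onset = 24/5b = 1858.065ms

1. 0.0ms @ 0 + 929.032ms (12/5)
2. 929.032ms @ 12/5 + 929.032ms (12/5)
3. 1858.065ms @ 24/5 + 464.516ms (6/5)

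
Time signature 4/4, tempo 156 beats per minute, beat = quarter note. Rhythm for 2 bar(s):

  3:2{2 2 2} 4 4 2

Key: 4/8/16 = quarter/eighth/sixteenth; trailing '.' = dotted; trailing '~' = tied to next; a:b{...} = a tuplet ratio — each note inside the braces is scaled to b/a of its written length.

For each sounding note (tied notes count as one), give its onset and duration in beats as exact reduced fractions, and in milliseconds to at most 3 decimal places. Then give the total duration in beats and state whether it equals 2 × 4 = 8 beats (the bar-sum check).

1) 0.0ms=0b +512.821ms=4/3b
2) 512.821ms=4/3b +512.821ms=4/3b
3) 1025.641ms=8/3b +512.821ms=4/3b
4) 1538.462ms=4b +384.615ms=1b
5) 1923.077ms=5b +384.615ms=1b
6) 2307.692ms=6b +769.231ms=2b
Σ=8b of 8 (156bpm 4/4) — PASS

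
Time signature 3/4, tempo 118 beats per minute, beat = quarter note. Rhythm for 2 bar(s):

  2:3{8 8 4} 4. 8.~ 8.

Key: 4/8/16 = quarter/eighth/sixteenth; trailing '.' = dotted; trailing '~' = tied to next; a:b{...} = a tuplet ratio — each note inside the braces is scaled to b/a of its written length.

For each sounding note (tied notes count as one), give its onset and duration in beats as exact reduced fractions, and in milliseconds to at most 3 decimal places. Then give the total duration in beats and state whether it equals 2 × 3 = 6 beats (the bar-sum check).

1) 0.0ms=0b +381.356ms=3/4b
2) 381.356ms=3/4b +381.356ms=3/4b
3) 762.712ms=3/2b +762.712ms=3/2b
4) 1525.424ms=3b +762.712ms=3/2b
5) 2288.136ms=9/2b +762.712ms=3/2b
Σ=6b of 6 (118bpm 3/4) — PASS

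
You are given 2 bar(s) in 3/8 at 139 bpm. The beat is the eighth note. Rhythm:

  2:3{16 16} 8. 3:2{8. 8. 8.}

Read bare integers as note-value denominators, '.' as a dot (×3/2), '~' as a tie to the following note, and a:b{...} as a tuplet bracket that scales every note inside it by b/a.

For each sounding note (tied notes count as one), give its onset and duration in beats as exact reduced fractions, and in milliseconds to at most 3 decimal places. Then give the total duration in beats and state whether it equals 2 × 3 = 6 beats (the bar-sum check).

1) 0.0ms=0b +323.741ms=3/4b
2) 323.741ms=3/4b +323.741ms=3/4b
3) 647.482ms=3/2b +647.482ms=3/2b
4) 1294.964ms=3b +431.655ms=1b
5) 1726.619ms=4b +431.655ms=1b
6) 2158.273ms=5b +431.655ms=1b
Σ=6b of 6 (139bpm 3/8) — PASS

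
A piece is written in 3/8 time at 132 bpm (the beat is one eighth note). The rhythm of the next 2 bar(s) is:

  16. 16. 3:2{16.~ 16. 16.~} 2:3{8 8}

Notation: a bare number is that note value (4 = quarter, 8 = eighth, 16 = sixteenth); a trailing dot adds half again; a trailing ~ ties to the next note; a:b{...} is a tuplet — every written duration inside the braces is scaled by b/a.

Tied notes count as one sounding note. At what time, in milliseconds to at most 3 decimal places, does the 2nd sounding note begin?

note 2 onset = 3/4b = 340.909ms

1. 0.0ms @ 0 + 340.909ms (3/4)
2. 340.909ms @ 3/4 + 340.909ms (3/4)
3. 681.818ms @ 3/2 + 454.545ms (1)
4. 1136.364ms @ 5/2 + 909.091ms (2)
5. 2045.455ms @ 9/2 + 681.818ms (3/2)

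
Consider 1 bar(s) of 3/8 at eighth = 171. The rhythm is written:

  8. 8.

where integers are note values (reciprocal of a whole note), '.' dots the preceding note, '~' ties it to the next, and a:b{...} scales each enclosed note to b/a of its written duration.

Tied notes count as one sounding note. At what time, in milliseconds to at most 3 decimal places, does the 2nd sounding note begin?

note 2 onset = 3/2b = 526.316ms

1. 0.0ms @ 0 + 526.316ms (3/2)
2. 526.316ms @ 3/2 + 526.316ms (3/2)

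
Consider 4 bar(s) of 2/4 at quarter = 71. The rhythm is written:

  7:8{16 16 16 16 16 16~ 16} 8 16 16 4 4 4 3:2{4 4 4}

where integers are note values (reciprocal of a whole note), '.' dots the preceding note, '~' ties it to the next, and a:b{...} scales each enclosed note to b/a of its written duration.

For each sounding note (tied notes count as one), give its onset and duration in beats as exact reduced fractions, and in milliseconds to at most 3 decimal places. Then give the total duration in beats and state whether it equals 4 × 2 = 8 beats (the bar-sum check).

1) 0.0ms=0b +241.449ms=2/7b
2) 241.449ms=2/7b +241.449ms=2/7b
3) 482.897ms=4/7b +241.449ms=2/7b
4) 724.346ms=6/7b +241.449ms=2/7b
5) 965.795ms=8/7b +241.449ms=2/7b
6) 1207.243ms=10/7b +482.897ms=4/7b
7) 1690.141ms=2b +422.535ms=1/2b
8) 2112.676ms=5/2b +211.268ms=1/4b
9) 2323.944ms=11/4b +211.268ms=1/4b
10) 2535.211ms=3b +845.07ms=1b
11) 3380.282ms=4b +845.07ms=1b
12) 4225.352ms=5b +845.07ms=1b
13) 5070.423ms=6b +563.38ms=2/3b
14) 5633.803ms=20/3b +563.38ms=2/3b
15) 6197.183ms=22/3b +563.38ms=2/3b
Σ=8b of 8 (71bpm 2/4) — PASS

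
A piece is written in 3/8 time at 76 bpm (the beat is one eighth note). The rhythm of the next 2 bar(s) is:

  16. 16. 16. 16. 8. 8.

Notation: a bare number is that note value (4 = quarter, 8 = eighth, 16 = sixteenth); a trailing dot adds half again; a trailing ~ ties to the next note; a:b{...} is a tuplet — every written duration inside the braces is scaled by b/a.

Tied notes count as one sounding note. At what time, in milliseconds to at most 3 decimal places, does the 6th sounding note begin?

note 6 onset = 9/2b = 3552.632ms

1. 0.0ms @ 0 + 592.105ms (3/4)
2. 592.105ms @ 3/4 + 592.105ms (3/4)
3. 1184.211ms @ 3/2 + 592.105ms (3/4)
4. 1776.316ms @ 9/4 + 592.105ms (3/4)
5. 2368.421ms @ 3 + 1184.211ms (3/2)
6. 3552.632ms @ 9/2 + 1184.211ms (3/2)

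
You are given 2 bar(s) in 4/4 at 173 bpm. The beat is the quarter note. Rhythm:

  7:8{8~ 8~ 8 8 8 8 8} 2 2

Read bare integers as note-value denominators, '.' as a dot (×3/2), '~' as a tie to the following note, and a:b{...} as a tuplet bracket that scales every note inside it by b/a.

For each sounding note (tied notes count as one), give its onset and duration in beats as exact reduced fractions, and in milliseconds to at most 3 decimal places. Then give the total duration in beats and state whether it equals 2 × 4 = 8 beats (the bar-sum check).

1) 0.0ms=0b +594.55ms=12/7b
2) 594.55ms=12/7b +198.183ms=4/7b
3) 792.733ms=16/7b +198.183ms=4/7b
4) 990.917ms=20/7b +198.183ms=4/7b
5) 1189.1ms=24/7b +198.183ms=4/7b
6) 1387.283ms=4b +693.642ms=2b
7) 2080.925ms=6b +693.642ms=2b
Σ=8b of 8 (173bpm 4/4) — PASS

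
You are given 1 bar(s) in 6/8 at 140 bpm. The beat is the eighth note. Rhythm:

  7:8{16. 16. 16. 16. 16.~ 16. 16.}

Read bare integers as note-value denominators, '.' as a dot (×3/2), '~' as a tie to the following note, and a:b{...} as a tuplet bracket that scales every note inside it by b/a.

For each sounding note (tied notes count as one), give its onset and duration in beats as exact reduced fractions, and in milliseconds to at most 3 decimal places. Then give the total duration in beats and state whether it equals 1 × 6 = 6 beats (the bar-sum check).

1) 0.0ms=0b +367.347ms=6/7b
2) 367.347ms=6/7b +367.347ms=6/7b
3) 734.694ms=12/7b +367.347ms=6/7b
4) 1102.041ms=18/7b +367.347ms=6/7b
5) 1469.388ms=24/7b +734.694ms=12/7b
6) 2204.082ms=36/7b +367.347ms=6/7b
Σ=6b of 6 (140bpm 6/8) — PASS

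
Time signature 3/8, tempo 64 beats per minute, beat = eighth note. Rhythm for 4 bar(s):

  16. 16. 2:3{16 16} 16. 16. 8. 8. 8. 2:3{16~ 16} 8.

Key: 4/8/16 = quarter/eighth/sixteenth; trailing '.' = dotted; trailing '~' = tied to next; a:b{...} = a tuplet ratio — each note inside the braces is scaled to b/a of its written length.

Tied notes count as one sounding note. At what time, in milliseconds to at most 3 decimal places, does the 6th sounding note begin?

note 6 onset = 15/4b = 3515.625ms

1. 0.0ms @ 0 + 703.125ms (3/4)
2. 703.125ms @ 3/4 + 703.125ms (3/4)
3. 1406.25ms @ 3/2 + 703.125ms (3/4)
4. 2109.375ms @ 9/4 + 703.125ms (3/4)
5. 2812.5ms @ 3 + 703.125ms (3/4)
6. 3515.625ms @ 15/4 + 703.125ms (3/4)
7. 4218.75ms @ 9/2 + 1406.25ms (3/2)
8. 5625.0ms @ 6 + 1406.25ms (3/2)
9. 7031.25ms @ 15/2 + 1406.25ms (3/2)
10. 8437.5ms @ 9 + 1406.25ms (3/2)
11. 9843.75ms @ 21/2 + 1406.25ms (3/2)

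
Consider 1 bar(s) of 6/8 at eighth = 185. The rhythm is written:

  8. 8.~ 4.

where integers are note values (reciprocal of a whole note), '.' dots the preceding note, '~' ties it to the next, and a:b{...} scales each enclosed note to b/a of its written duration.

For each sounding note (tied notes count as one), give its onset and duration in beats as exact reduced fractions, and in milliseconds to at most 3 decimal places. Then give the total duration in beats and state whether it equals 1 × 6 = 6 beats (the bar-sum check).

1) 0.0ms=0b +486.486ms=3/2b
2) 486.486ms=3/2b +1459.459ms=9/2b
Σ=6b of 6 (185bpm 6/8) — PASS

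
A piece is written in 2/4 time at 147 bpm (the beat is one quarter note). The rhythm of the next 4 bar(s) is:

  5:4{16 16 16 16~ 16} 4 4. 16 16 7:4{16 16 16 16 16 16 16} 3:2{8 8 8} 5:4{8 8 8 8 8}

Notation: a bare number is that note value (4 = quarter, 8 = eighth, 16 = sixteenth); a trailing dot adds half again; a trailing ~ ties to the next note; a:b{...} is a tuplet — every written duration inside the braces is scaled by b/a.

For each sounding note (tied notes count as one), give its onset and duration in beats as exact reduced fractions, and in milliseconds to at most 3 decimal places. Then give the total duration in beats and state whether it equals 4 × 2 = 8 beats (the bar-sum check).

1) 0.0ms=0b +81.633ms=1/5b
2) 81.633ms=1/5b +81.633ms=1/5b
3) 163.265ms=2/5b +81.633ms=1/5b
4) 244.898ms=3/5b +163.265ms=2/5b
5) 408.163ms=1b +408.163ms=1b
6) 816.327ms=2b +612.245ms=3/2b
7) 1428.571ms=7/2b +102.041ms=1/4b
8) 1530.612ms=15/4b +102.041ms=1/4b
9) 1632.653ms=4b +58.309ms=1/7b
10) 1690.962ms=29/7b +58.309ms=1/7b
11) 1749.271ms=30/7b +58.309ms=1/7b
12) 1807.58ms=31/7b +58.309ms=1/7b
13) 1865.889ms=32/7b +58.309ms=1/7b
14) 1924.198ms=33/7b +58.309ms=1/7b
15) 1982.507ms=34/7b +58.309ms=1/7b
16) 2040.816ms=5b +136.054ms=1/3b
17) 2176.871ms=16/3b +136.054ms=1/3b
18) 2312.925ms=17/3b +136.054ms=1/3b
19) 2448.98ms=6b +163.265ms=2/5b
20) 2612.245ms=32/5b +163.265ms=2/5b
21) 2775.51ms=34/5b +163.265ms=2/5b
22) 2938.776ms=36/5b +163.265ms=2/5b
23) 3102.041ms=38/5b +163.265ms=2/5b
Σ=8b of 8 (147bpm 2/4) — PASS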